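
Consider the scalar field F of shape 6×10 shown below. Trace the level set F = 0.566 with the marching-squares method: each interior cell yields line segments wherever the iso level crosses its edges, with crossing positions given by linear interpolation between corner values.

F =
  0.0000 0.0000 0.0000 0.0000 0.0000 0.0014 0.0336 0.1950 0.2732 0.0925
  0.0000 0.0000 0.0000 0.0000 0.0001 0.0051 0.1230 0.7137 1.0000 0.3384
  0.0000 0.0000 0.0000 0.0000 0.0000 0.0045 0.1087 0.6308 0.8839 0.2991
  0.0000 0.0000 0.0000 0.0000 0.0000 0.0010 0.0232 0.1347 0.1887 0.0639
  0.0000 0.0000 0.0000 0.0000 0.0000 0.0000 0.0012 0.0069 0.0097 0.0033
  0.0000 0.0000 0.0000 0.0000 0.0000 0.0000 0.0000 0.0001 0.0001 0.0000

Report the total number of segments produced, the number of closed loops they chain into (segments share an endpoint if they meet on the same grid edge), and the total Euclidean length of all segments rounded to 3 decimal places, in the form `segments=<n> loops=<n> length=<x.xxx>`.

segments=8 loops=1 length=6.270

cell (0,6): code 0100 → (0.715,7.000)–(1.000,6.750)
cell (0,7): code 1100 → (0.403,8.000)–(0.715,7.000)
cell (0,8): code 1000 → (1.000,8.656)–(0.403,8.000)
cell (1,6): code 0110 → (1.000,6.750)–(2.000,6.876)
cell (1,8): code 1001 → (2.000,8.544)–(1.000,8.656)
cell (2,6): code 0010 → (2.000,6.876)–(2.131,7.000)
cell (2,7): code 0011 → (2.131,7.000)–(2.457,8.000)
cell (2,8): code 0001 → (2.457,8.000)–(2.000,8.544)
total: 8 segments, chained into 1 closed loop(s), length Σ = 6.270412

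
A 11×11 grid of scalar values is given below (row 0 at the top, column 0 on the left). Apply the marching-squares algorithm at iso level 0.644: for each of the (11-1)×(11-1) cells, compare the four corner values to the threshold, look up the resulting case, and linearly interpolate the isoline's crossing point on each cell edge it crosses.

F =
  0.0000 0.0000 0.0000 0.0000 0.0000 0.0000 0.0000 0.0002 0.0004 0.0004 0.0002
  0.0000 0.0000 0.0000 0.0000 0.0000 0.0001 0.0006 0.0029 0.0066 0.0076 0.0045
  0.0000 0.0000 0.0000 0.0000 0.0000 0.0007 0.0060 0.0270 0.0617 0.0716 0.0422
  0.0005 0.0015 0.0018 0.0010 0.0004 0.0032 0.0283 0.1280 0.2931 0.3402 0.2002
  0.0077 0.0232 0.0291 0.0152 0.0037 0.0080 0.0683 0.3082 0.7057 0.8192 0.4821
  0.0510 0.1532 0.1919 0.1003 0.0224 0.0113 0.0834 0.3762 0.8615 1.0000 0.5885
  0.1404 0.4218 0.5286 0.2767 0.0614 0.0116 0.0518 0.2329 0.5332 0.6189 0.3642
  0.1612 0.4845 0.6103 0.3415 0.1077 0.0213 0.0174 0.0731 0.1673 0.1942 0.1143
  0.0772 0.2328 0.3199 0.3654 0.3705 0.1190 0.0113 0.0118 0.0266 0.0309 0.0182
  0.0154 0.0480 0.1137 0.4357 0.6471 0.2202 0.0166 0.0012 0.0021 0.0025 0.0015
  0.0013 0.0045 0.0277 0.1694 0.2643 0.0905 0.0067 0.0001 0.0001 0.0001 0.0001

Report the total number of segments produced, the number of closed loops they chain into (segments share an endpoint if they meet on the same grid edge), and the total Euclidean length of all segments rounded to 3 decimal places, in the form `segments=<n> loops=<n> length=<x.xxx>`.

segments=12 loops=2 length=7.143

cell (3,7): code 0100 → (3.850,8.000)–(4.000,7.845)
cell (3,8): code 1100 → (3.634,9.000)–(3.850,8.000)
cell (3,9): code 1000 → (4.000,9.520)–(3.634,9.000)
cell (4,7): code 0110 → (4.000,7.845)–(5.000,7.552)
cell (4,9): code 1001 → (5.000,9.865)–(4.000,9.520)
cell (5,7): code 0010 → (5.000,7.552)–(5.663,8.000)
cell (5,8): code 0011 → (5.663,8.000)–(5.934,9.000)
cell (5,9): code 0001 → (5.934,9.000)–(5.000,9.865)
cell (8,3): code 0100 → (8.989,4.000)–(9.000,3.985)
cell (8,4): code 1000 → (9.000,4.007)–(8.989,4.000)
cell (9,3): code 0010 → (9.000,3.985)–(9.008,4.000)
cell (9,4): code 0001 → (9.008,4.000)–(9.000,4.007)
total: 12 segments, chained into 2 closed loop(s), length Σ = 7.142915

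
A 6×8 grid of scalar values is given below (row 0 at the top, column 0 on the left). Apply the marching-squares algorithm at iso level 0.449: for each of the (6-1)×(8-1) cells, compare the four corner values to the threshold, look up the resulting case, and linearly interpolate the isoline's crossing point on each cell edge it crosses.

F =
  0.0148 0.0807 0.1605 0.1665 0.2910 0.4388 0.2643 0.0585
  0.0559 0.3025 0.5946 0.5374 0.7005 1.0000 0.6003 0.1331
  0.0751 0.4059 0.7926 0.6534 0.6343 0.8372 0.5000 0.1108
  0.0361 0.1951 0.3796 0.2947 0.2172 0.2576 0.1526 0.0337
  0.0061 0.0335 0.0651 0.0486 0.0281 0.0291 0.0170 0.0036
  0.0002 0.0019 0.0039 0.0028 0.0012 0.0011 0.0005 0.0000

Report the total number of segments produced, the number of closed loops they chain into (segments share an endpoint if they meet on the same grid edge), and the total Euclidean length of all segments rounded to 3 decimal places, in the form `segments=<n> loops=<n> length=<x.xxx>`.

cell (0,1): code 0100 → (0.665,2.000)–(1.000,1.502)
cell (0,2): code 1100 → (0.762,3.000)–(0.665,2.000)
cell (0,3): code 1100 → (0.386,4.000)–(0.762,3.000)
cell (0,4): code 1100 → (0.018,5.000)–(0.386,4.000)
cell (0,5): code 1100 → (0.550,6.000)–(0.018,5.000)
cell (0,6): code 1000 → (1.000,6.324)–(0.550,6.000)
cell (1,1): code 0110 → (1.000,1.502)–(2.000,1.111)
cell (1,6): code 1001 → (2.000,6.131)–(1.000,6.324)
cell (2,1): code 0010 → (2.000,1.111)–(2.832,2.000)
cell (2,2): code 0011 → (2.832,2.000)–(2.570,3.000)
cell (2,3): code 0011 → (2.570,3.000)–(2.444,4.000)
cell (2,4): code 0011 → (2.444,4.000)–(2.670,5.000)
cell (2,5): code 0011 → (2.670,5.000)–(2.147,6.000)
cell (2,6): code 0001 → (2.147,6.000)–(2.000,6.131)
total: 14 segments, chained into 1 closed loop(s), length Σ = 13.127446

segments=14 loops=1 length=13.127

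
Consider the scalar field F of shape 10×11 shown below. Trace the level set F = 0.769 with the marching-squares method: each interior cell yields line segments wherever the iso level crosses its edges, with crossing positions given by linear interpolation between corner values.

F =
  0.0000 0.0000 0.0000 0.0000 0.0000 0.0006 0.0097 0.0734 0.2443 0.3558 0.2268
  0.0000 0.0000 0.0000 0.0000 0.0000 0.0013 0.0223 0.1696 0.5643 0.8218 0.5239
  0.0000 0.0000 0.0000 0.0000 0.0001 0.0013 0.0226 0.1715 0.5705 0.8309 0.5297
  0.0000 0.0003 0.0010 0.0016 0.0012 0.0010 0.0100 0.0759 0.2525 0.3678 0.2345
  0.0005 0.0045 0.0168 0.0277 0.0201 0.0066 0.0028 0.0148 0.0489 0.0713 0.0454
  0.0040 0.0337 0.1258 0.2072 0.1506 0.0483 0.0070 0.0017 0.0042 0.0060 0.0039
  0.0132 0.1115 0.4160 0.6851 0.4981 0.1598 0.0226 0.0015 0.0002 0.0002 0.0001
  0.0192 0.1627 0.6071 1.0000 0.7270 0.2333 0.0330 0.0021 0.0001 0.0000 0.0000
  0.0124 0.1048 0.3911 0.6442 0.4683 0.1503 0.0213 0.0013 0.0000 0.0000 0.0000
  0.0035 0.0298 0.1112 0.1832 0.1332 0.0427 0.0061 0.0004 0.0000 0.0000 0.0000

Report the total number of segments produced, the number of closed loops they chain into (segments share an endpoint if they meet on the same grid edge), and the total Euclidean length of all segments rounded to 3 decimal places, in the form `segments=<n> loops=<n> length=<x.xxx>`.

segments=10 loops=2 length=6.966

cell (0,8): code 0100 → (0.887,9.000)–(1.000,8.795)
cell (0,9): code 1000 → (1.000,9.177)–(0.887,9.000)
cell (1,8): code 0110 → (1.000,8.795)–(2.000,8.762)
cell (1,9): code 1001 → (2.000,9.206)–(1.000,9.177)
cell (2,8): code 0010 → (2.000,8.762)–(2.134,9.000)
cell (2,9): code 0001 → (2.134,9.000)–(2.000,9.206)
cell (6,2): code 0100 → (6.266,3.000)–(7.000,2.412)
cell (6,3): code 1000 → (7.000,3.846)–(6.266,3.000)
cell (7,2): code 0010 → (7.000,2.412)–(7.649,3.000)
cell (7,3): code 0001 → (7.649,3.000)–(7.000,3.846)
total: 10 segments, chained into 2 closed loop(s), length Σ = 6.965821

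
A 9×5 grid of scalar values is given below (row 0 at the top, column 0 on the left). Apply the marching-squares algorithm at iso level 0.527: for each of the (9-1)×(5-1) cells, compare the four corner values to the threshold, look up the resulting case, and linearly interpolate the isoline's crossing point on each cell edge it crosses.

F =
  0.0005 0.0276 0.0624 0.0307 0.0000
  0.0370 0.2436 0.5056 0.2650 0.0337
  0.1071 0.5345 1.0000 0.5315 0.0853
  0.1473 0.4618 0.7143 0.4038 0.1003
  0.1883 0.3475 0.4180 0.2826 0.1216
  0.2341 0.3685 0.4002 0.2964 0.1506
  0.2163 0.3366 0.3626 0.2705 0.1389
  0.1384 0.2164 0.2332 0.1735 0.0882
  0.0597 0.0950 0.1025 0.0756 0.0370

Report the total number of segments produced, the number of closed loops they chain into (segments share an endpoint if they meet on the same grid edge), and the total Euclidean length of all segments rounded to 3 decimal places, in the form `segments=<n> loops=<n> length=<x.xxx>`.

cell (1,0): code 0100 → (1.974,1.000)–(2.000,0.982)
cell (1,1): code 1100 → (1.043,2.000)–(1.974,1.000)
cell (1,2): code 1100 → (1.983,3.000)–(1.043,2.000)
cell (1,3): code 1000 → (2.000,3.010)–(1.983,3.000)
cell (2,0): code 0010 → (2.000,0.982)–(2.103,1.000)
cell (2,1): code 0111 → (2.103,1.000)–(3.000,1.258)
cell (2,2): code 1011 → (3.000,2.603)–(2.035,3.000)
cell (2,3): code 0001 → (2.035,3.000)–(2.000,3.010)
cell (3,1): code 0010 → (3.000,1.258)–(3.632,2.000)
cell (3,2): code 0001 → (3.632,2.000)–(3.000,2.603)
total: 10 segments, chained into 1 closed loop(s), length Σ = 6.755522

segments=10 loops=1 length=6.756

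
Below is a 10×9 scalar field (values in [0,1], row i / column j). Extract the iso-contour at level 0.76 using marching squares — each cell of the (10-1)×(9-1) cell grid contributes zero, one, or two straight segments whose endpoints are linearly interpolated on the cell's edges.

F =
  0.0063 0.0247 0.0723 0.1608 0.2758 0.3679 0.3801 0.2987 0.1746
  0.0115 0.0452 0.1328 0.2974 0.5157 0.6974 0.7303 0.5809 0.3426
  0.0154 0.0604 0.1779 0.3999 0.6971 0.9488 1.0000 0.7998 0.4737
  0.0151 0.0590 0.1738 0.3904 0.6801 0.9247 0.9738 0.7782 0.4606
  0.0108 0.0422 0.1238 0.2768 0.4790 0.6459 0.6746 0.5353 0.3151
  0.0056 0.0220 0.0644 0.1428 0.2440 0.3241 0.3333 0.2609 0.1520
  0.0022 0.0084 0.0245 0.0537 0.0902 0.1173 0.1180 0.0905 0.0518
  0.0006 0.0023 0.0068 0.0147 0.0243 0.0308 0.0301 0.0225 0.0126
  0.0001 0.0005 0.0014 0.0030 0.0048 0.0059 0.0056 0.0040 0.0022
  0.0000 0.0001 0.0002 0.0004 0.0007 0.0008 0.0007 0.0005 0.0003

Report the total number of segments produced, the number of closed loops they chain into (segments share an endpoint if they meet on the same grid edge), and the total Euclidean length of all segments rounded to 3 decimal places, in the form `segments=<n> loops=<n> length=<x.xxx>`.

segments=10 loops=1 length=8.705

cell (1,4): code 0100 → (1.249,5.000)–(2.000,4.250)
cell (1,5): code 1100 → (1.110,6.000)–(1.249,5.000)
cell (1,6): code 1100 → (1.818,7.000)–(1.110,6.000)
cell (1,7): code 1000 → (2.000,7.122)–(1.818,7.000)
cell (2,4): code 0110 → (2.000,4.250)–(3.000,4.327)
cell (2,7): code 1001 → (3.000,7.057)–(2.000,7.122)
cell (3,4): code 0010 → (3.000,4.327)–(3.591,5.000)
cell (3,5): code 0011 → (3.591,5.000)–(3.715,6.000)
cell (3,6): code 0011 → (3.715,6.000)–(3.075,7.000)
cell (3,7): code 0001 → (3.075,7.000)–(3.000,7.057)
total: 10 segments, chained into 1 closed loop(s), length Σ = 8.705139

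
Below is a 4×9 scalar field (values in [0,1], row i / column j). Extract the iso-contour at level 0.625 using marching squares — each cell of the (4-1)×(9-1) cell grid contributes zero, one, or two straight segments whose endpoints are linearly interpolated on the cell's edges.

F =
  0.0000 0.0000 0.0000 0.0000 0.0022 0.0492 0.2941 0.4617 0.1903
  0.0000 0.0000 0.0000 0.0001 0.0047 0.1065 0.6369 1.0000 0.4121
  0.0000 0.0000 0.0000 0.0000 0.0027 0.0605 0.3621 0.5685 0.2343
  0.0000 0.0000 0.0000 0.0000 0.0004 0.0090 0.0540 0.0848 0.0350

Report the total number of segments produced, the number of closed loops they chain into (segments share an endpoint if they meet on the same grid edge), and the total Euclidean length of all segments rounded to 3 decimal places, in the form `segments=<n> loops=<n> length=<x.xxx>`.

segments=6 loops=1 length=4.609

cell (0,5): code 0100 → (0.965,6.000)–(1.000,5.978)
cell (0,6): code 1100 → (0.303,7.000)–(0.965,6.000)
cell (0,7): code 1000 → (1.000,7.638)–(0.303,7.000)
cell (1,5): code 0010 → (1.000,5.978)–(1.043,6.000)
cell (1,6): code 0011 → (1.043,6.000)–(1.869,7.000)
cell (1,7): code 0001 → (1.869,7.000)–(1.000,7.638)
total: 6 segments, chained into 1 closed loop(s), length Σ = 4.608776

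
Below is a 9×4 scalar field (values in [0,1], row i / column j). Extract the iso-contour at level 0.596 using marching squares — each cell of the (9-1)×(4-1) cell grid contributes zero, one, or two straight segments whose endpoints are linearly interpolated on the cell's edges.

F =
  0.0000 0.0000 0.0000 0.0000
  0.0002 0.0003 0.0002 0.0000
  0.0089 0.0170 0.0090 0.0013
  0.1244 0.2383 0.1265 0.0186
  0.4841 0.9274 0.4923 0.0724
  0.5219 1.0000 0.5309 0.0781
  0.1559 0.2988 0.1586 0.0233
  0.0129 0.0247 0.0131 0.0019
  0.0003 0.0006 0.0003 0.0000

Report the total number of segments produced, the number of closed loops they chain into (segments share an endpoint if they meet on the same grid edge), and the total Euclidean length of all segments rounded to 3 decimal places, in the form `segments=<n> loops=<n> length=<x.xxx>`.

segments=6 loops=1 length=5.858

cell (3,0): code 0100 → (3.519,1.000)–(4.000,0.252)
cell (3,1): code 1000 → (4.000,1.762)–(3.519,1.000)
cell (4,0): code 0110 → (4.000,0.252)–(5.000,0.155)
cell (4,1): code 1001 → (5.000,1.861)–(4.000,1.762)
cell (5,0): code 0010 → (5.000,0.155)–(5.576,1.000)
cell (5,1): code 0001 → (5.576,1.000)–(5.000,1.861)
total: 6 segments, chained into 1 closed loop(s), length Σ = 5.858285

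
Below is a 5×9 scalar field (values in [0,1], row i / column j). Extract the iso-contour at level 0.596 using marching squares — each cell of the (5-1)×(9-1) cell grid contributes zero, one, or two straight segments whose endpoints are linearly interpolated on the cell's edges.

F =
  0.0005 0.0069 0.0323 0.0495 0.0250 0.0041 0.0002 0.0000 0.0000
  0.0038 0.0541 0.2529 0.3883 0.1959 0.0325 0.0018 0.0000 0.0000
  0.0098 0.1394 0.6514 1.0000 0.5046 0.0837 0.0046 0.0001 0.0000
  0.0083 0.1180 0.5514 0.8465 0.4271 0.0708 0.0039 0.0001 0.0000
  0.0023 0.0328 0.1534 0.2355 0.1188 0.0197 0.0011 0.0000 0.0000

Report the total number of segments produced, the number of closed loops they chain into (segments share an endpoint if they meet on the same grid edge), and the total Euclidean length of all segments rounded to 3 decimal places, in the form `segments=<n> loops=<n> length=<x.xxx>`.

segments=8 loops=1 length=6.079

cell (1,1): code 0100 → (1.861,2.000)–(2.000,1.892)
cell (1,2): code 1100 → (1.340,3.000)–(1.861,2.000)
cell (1,3): code 1000 → (2.000,3.816)–(1.340,3.000)
cell (2,1): code 0010 → (2.000,1.892)–(2.554,2.000)
cell (2,2): code 0111 → (2.554,2.000)–(3.000,2.151)
cell (2,3): code 1001 → (3.000,3.597)–(2.000,3.816)
cell (3,2): code 0010 → (3.000,2.151)–(3.410,3.000)
cell (3,3): code 0001 → (3.410,3.000)–(3.000,3.597)
total: 8 segments, chained into 1 closed loop(s), length Σ = 6.079404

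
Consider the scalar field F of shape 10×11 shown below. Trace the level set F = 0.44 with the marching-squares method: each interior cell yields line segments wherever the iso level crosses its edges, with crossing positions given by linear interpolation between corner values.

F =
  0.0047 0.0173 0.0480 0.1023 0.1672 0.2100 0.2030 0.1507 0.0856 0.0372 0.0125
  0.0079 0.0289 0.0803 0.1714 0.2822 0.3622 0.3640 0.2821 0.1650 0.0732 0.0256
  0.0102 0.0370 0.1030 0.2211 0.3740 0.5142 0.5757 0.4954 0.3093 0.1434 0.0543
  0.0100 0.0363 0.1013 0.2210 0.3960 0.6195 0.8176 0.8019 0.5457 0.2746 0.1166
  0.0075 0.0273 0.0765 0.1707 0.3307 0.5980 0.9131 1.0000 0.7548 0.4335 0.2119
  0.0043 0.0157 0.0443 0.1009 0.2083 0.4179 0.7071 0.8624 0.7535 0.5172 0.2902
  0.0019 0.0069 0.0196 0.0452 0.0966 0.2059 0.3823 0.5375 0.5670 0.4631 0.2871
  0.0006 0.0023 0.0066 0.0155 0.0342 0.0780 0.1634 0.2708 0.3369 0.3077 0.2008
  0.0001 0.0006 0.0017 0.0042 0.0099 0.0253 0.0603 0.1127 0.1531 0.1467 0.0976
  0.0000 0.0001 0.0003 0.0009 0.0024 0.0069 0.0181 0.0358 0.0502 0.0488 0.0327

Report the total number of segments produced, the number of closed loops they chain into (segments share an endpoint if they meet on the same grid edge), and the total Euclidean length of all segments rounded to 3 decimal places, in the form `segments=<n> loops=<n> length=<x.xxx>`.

cell (1,4): code 0100 → (1.512,5.000)–(2.000,4.471)
cell (1,5): code 1100 → (1.359,6.000)–(1.512,5.000)
cell (1,6): code 1100 → (1.740,7.000)–(1.359,6.000)
cell (1,7): code 1000 → (2.000,7.298)–(1.740,7.000)
cell (2,4): code 0110 → (2.000,4.471)–(3.000,4.197)
cell (2,7): code 1101 → (2.553,8.000)–(2.000,7.298)
cell (2,8): code 1000 → (3.000,8.390)–(2.553,8.000)
cell (3,4): code 0110 → (3.000,4.197)–(4.000,4.409)
cell (3,8): code 1001 → (4.000,8.980)–(3.000,8.390)
cell (4,4): code 0010 → (4.000,4.409)–(4.877,5.000)
cell (4,5): code 0111 → (4.877,5.000)–(5.000,5.076)
cell (4,8): code 1101 → (4.078,9.000)–(4.000,8.980)
cell (4,9): code 1000 → (5.000,9.340)–(4.078,9.000)
cell (5,5): code 0010 → (5.000,5.076)–(5.822,6.000)
cell (5,6): code 0111 → (5.822,6.000)–(6.000,6.372)
cell (5,9): code 1001 → (6.000,9.131)–(5.000,9.340)
cell (6,6): code 0010 → (6.000,6.372)–(6.366,7.000)
cell (6,7): code 0011 → (6.366,7.000)–(6.552,8.000)
cell (6,8): code 0011 → (6.552,8.000)–(6.149,9.000)
cell (6,9): code 0001 → (6.149,9.000)–(6.000,9.131)
total: 20 segments, chained into 1 closed loop(s), length Σ = 15.860604

segments=20 loops=1 length=15.861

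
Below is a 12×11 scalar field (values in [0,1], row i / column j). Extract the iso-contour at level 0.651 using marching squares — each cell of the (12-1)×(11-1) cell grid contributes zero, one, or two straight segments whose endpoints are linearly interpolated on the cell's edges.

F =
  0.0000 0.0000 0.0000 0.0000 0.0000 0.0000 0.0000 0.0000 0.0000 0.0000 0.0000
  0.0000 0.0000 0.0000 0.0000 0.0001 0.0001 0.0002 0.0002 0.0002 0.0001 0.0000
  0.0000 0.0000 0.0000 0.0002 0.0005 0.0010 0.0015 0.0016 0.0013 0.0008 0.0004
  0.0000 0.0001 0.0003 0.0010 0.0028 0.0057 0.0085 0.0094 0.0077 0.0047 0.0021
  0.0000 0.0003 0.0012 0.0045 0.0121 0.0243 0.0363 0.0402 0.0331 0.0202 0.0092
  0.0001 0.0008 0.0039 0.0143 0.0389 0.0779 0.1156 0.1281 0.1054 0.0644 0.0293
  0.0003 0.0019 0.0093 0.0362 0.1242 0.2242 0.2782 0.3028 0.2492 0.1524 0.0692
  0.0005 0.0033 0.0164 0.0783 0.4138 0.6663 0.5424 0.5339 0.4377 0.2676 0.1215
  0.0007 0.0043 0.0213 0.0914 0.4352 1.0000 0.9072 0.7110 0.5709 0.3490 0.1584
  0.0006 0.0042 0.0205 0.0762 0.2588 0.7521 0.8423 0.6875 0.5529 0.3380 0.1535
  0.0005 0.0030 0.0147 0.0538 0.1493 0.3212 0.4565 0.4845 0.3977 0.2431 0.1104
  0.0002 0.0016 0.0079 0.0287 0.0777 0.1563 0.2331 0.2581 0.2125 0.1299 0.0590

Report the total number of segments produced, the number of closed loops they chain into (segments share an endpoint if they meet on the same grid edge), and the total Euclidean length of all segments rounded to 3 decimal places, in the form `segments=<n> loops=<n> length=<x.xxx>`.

cell (6,4): code 0100 → (6.965,5.000)–(7.000,4.939)
cell (6,5): code 1000 → (7.000,5.123)–(6.965,5.000)
cell (7,4): code 0110 → (7.000,4.939)–(8.000,4.382)
cell (7,5): code 1101 → (7.298,6.000)–(7.000,5.123)
cell (7,6): code 1100 → (7.661,7.000)–(7.298,6.000)
cell (7,7): code 1000 → (8.000,7.428)–(7.661,7.000)
cell (8,4): code 0110 → (8.000,4.382)–(9.000,4.795)
cell (8,7): code 1001 → (9.000,7.271)–(8.000,7.428)
cell (9,4): code 0010 → (9.000,4.795)–(9.235,5.000)
cell (9,5): code 0011 → (9.235,5.000)–(9.496,6.000)
cell (9,6): code 0011 → (9.496,6.000)–(9.180,7.000)
cell (9,7): code 0001 → (9.180,7.000)–(9.000,7.271)
total: 12 segments, chained into 1 closed loop(s), length Σ = 8.692015

segments=12 loops=1 length=8.692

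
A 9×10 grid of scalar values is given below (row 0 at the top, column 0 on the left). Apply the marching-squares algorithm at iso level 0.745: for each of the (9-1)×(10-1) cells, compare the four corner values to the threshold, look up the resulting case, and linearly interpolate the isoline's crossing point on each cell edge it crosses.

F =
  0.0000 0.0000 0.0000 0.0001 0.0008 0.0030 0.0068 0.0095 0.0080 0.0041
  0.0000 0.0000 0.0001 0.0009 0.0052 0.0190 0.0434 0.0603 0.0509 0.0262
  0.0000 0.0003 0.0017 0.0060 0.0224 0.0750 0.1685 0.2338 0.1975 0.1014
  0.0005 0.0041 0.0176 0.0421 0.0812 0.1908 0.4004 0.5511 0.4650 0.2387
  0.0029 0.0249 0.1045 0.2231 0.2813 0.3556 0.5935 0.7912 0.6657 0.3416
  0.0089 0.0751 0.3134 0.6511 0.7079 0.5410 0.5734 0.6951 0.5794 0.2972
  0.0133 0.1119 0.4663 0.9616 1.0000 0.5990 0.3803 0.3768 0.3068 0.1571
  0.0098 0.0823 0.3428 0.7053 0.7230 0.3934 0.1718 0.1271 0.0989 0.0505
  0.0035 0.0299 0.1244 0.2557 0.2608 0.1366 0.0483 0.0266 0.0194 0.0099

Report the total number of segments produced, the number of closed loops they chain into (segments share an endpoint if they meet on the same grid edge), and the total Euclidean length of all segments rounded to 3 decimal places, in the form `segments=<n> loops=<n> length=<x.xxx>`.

segments=10 loops=2 length=7.850

cell (3,6): code 0100 → (3.808,7.000)–(4.000,6.766)
cell (3,7): code 1000 → (4.000,7.368)–(3.808,7.000)
cell (4,6): code 0010 → (4.000,6.766)–(4.481,7.000)
cell (4,7): code 0001 → (4.481,7.000)–(4.000,7.368)
cell (5,2): code 0100 → (5.302,3.000)–(6.000,2.563)
cell (5,3): code 1100 → (5.127,4.000)–(5.302,3.000)
cell (5,4): code 1000 → (6.000,4.636)–(5.127,4.000)
cell (6,2): code 0010 → (6.000,2.563)–(6.845,3.000)
cell (6,3): code 0011 → (6.845,3.000)–(6.921,4.000)
cell (6,4): code 0001 → (6.921,4.000)–(6.000,4.636)
total: 10 segments, chained into 2 closed loop(s), length Σ = 7.850023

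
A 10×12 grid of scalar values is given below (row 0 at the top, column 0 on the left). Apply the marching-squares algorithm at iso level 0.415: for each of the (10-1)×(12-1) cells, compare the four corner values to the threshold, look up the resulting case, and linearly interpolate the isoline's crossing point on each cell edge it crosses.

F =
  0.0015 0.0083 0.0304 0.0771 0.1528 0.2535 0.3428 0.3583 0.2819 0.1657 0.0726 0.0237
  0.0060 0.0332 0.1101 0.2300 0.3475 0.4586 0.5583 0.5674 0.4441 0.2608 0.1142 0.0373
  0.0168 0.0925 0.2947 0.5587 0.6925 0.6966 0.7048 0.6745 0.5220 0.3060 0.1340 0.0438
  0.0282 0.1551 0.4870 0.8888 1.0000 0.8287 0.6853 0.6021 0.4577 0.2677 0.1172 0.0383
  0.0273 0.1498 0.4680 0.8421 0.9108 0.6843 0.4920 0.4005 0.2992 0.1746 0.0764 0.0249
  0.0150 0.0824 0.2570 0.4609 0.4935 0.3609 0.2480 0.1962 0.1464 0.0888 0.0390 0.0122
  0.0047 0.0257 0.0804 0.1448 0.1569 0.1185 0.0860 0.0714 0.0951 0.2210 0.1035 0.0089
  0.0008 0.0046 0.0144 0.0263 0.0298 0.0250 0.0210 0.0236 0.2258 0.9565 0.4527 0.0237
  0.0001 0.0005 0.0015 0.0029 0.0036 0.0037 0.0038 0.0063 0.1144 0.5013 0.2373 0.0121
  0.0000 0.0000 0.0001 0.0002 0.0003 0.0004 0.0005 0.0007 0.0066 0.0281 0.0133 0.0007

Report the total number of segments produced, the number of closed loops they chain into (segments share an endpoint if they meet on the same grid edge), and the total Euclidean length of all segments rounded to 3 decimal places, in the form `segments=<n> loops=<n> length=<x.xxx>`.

segments=32 loops=2 length=23.516

cell (0,4): code 0100 → (0.787,5.000)–(1.000,4.608)
cell (0,5): code 1100 → (0.335,6.000)–(0.787,5.000)
cell (0,6): code 1100 → (0.271,7.000)–(0.335,6.000)
cell (0,7): code 1100 → (0.821,8.000)–(0.271,7.000)
cell (0,8): code 1000 → (1.000,8.159)–(0.821,8.000)
cell (1,2): code 0100 → (1.563,3.000)–(2.000,2.456)
cell (1,3): code 1100 → (1.196,4.000)–(1.563,3.000)
cell (1,4): code 1110 → (1.000,4.608)–(1.196,4.000)
cell (1,8): code 1001 → (2.000,8.495)–(1.000,8.159)
cell (2,1): code 0100 → (2.626,2.000)–(3.000,1.783)
cell (2,2): code 1110 → (2.000,2.456)–(2.626,2.000)
cell (2,8): code 1001 → (3.000,8.225)–(2.000,8.495)
cell (3,1): code 0110 → (3.000,1.783)–(4.000,1.833)
cell (3,6): code 1011 → (4.000,6.842)–(3.928,7.000)
cell (3,7): code 0011 → (3.928,7.000)–(3.269,8.000)
cell (3,8): code 0001 → (3.269,8.000)–(3.000,8.225)
cell (4,1): code 0010 → (4.000,1.833)–(4.251,2.000)
cell (4,2): code 0111 → (4.251,2.000)–(5.000,2.775)
cell (4,4): code 1011 → (5.000,4.592)–(4.833,5.000)
cell (4,5): code 0011 → (4.833,5.000)–(4.316,6.000)
cell (4,6): code 0001 → (4.316,6.000)–(4.000,6.842)
cell (5,2): code 0010 → (5.000,2.775)–(5.145,3.000)
cell (5,3): code 0011 → (5.145,3.000)–(5.233,4.000)
cell (5,4): code 0001 → (5.233,4.000)–(5.000,4.592)
cell (6,8): code 0100 → (6.264,9.000)–(7.000,8.259)
cell (6,9): code 1100 → (6.892,10.000)–(6.264,9.000)
cell (6,10): code 1000 → (7.000,10.088)–(6.892,10.000)
cell (7,8): code 0110 → (7.000,8.259)–(8.000,8.777)
cell (7,9): code 1011 → (8.000,9.327)–(7.175,10.000)
cell (7,10): code 0001 → (7.175,10.000)–(7.000,10.088)
cell (8,8): code 0010 → (8.000,8.777)–(8.182,9.000)
cell (8,9): code 0001 → (8.182,9.000)–(8.000,9.327)
total: 32 segments, chained into 2 closed loop(s), length Σ = 23.516097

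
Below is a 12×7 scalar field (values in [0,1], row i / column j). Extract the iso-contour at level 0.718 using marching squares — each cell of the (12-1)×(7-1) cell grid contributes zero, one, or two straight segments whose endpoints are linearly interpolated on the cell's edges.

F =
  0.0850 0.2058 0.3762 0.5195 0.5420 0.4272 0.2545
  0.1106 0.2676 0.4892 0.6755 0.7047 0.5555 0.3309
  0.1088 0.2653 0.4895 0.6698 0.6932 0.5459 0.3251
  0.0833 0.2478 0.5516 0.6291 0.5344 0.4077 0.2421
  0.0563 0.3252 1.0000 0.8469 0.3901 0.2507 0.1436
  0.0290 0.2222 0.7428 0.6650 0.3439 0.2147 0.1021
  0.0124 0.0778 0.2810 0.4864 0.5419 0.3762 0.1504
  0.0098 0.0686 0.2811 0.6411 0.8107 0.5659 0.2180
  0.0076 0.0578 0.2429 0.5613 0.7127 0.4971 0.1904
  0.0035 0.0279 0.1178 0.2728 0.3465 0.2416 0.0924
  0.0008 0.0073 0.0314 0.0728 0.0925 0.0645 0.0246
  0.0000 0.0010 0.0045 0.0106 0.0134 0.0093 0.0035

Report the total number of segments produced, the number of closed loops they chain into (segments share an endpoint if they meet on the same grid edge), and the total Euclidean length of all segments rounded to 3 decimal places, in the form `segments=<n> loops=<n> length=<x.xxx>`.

segments=12 loops=2 length=8.646

cell (3,1): code 0100 → (3.371,2.000)–(4.000,1.582)
cell (3,2): code 1100 → (3.408,3.000)–(3.371,2.000)
cell (3,3): code 1000 → (4.000,3.282)–(3.408,3.000)
cell (4,1): code 0110 → (4.000,1.582)–(5.000,1.952)
cell (4,2): code 1011 → (5.000,2.319)–(4.709,3.000)
cell (4,3): code 0001 → (4.709,3.000)–(4.000,3.282)
cell (5,1): code 0010 → (5.000,1.952)–(5.054,2.000)
cell (5,2): code 0001 → (5.054,2.000)–(5.000,2.319)
cell (6,3): code 0100 → (6.655,4.000)–(7.000,3.453)
cell (6,4): code 1000 → (7.000,4.379)–(6.655,4.000)
cell (7,3): code 0010 → (7.000,3.453)–(7.946,4.000)
cell (7,4): code 0001 → (7.946,4.000)–(7.000,4.379)
total: 12 segments, chained into 2 closed loop(s), length Σ = 8.646344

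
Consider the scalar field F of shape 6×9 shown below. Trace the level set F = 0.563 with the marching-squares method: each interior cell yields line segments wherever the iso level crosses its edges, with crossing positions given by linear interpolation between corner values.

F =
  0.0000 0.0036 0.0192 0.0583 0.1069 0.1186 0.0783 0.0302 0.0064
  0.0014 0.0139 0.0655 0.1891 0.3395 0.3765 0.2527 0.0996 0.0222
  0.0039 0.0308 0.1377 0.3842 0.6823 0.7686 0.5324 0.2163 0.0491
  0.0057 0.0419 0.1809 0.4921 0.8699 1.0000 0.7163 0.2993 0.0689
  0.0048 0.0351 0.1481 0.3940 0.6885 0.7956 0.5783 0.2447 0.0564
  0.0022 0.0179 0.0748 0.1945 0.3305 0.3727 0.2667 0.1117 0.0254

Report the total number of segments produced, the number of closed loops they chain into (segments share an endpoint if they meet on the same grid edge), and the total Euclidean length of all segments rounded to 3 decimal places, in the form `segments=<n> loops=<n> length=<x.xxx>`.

cell (1,3): code 0100 → (1.652,4.000)–(2.000,3.600)
cell (1,4): code 1100 → (1.476,5.000)–(1.652,4.000)
cell (1,5): code 1000 → (2.000,5.870)–(1.476,5.000)
cell (2,3): code 0110 → (2.000,3.600)–(3.000,3.188)
cell (2,5): code 1101 → (2.166,6.000)–(2.000,5.870)
cell (2,6): code 1000 → (3.000,6.368)–(2.166,6.000)
cell (3,3): code 0110 → (3.000,3.188)–(4.000,3.574)
cell (3,6): code 1001 → (4.000,6.046)–(3.000,6.368)
cell (4,3): code 0010 → (4.000,3.574)–(4.351,4.000)
cell (4,4): code 0011 → (4.351,4.000)–(4.550,5.000)
cell (4,5): code 0011 → (4.550,5.000)–(4.049,6.000)
cell (4,6): code 0001 → (4.049,6.000)–(4.000,6.046)
total: 12 segments, chained into 1 closed loop(s), length Σ = 9.645122

segments=12 loops=1 length=9.645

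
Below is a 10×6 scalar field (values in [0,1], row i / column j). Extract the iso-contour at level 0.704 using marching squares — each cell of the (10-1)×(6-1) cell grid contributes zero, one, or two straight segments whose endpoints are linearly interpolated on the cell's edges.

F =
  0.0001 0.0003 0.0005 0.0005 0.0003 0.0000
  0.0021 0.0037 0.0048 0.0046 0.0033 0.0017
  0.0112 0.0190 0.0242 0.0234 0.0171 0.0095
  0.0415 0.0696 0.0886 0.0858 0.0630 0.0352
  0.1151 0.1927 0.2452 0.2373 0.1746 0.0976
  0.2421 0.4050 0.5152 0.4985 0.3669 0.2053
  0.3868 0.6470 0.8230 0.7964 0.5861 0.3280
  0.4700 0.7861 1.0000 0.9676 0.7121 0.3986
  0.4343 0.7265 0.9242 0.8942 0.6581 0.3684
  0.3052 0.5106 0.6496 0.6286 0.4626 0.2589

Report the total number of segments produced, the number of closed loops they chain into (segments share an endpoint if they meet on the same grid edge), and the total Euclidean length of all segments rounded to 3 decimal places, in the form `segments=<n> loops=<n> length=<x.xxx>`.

cell (5,1): code 0100 → (5.613,2.000)–(6.000,1.324)
cell (5,2): code 1100 → (5.690,3.000)–(5.613,2.000)
cell (5,3): code 1000 → (6.000,3.439)–(5.690,3.000)
cell (6,0): code 0100 → (6.410,1.000)–(7.000,0.740)
cell (6,1): code 1110 → (6.000,1.324)–(6.410,1.000)
cell (6,3): code 1101 → (6.936,4.000)–(6.000,3.439)
cell (6,4): code 1000 → (7.000,4.026)–(6.936,4.000)
cell (7,0): code 0110 → (7.000,0.740)–(8.000,0.923)
cell (7,3): code 1011 → (8.000,3.806)–(7.150,4.000)
cell (7,4): code 0001 → (7.150,4.000)–(7.000,4.026)
cell (8,0): code 0010 → (8.000,0.923)–(8.104,1.000)
cell (8,1): code 0011 → (8.104,1.000)–(8.802,2.000)
cell (8,2): code 0011 → (8.802,2.000)–(8.716,3.000)
cell (8,3): code 0001 → (8.716,3.000)–(8.000,3.806)
total: 14 segments, chained into 1 closed loop(s), length Σ = 10.118005

segments=14 loops=1 length=10.118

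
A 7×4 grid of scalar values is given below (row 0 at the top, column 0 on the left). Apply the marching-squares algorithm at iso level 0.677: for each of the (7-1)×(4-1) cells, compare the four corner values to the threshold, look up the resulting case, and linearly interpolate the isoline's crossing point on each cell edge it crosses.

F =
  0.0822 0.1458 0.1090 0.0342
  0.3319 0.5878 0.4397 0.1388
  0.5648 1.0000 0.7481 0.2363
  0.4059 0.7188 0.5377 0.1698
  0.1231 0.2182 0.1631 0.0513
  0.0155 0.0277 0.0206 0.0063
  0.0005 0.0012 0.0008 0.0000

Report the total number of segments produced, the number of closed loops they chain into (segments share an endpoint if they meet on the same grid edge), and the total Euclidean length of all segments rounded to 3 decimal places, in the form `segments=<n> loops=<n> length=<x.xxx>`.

segments=8 loops=1 length=5.445

cell (1,0): code 0100 → (1.216,1.000)–(2.000,0.258)
cell (1,1): code 1100 → (1.769,2.000)–(1.216,1.000)
cell (1,2): code 1000 → (2.000,2.139)–(1.769,2.000)
cell (2,0): code 0110 → (2.000,0.258)–(3.000,0.866)
cell (2,1): code 1011 → (3.000,1.231)–(2.338,2.000)
cell (2,2): code 0001 → (2.338,2.000)–(2.000,2.139)
cell (3,0): code 0010 → (3.000,0.866)–(3.083,1.000)
cell (3,1): code 0001 → (3.083,1.000)–(3.000,1.231)
total: 8 segments, chained into 1 closed loop(s), length Σ = 5.445084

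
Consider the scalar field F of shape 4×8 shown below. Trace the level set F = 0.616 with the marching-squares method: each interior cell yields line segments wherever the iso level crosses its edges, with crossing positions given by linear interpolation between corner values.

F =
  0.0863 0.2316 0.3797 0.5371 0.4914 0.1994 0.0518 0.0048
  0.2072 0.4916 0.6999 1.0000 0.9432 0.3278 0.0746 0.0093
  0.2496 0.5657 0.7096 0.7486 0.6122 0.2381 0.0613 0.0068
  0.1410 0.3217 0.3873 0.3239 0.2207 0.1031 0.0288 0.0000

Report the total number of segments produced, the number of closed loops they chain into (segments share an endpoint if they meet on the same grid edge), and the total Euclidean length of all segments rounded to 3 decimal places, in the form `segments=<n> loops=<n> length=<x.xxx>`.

cell (0,1): code 0100 → (0.738,2.000)–(1.000,1.597)
cell (0,2): code 1100 → (0.170,3.000)–(0.738,2.000)
cell (0,3): code 1100 → (0.276,4.000)–(0.170,3.000)
cell (0,4): code 1000 → (1.000,4.532)–(0.276,4.000)
cell (1,1): code 0110 → (1.000,1.597)–(2.000,1.350)
cell (1,3): code 1011 → (2.000,3.972)–(1.989,4.000)
cell (1,4): code 0001 → (1.989,4.000)–(1.000,4.532)
cell (2,1): code 0010 → (2.000,1.350)–(2.290,2.000)
cell (2,2): code 0011 → (2.290,2.000)–(2.312,3.000)
cell (2,3): code 0001 → (2.312,3.000)–(2.000,3.972)
total: 10 segments, chained into 1 closed loop(s), length Σ = 8.450702

segments=10 loops=1 length=8.451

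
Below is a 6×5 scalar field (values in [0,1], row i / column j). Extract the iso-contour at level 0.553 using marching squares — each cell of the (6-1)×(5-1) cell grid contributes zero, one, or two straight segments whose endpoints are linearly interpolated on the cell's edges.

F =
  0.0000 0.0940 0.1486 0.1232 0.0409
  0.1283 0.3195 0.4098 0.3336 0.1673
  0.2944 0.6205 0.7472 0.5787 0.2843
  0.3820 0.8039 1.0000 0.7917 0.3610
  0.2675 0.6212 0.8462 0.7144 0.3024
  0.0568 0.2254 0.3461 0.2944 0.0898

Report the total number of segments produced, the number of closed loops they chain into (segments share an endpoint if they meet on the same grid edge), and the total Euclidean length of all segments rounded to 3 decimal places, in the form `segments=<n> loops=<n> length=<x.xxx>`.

segments=12 loops=1 length=9.784

cell (1,0): code 0100 → (1.776,1.000)–(2.000,0.793)
cell (1,1): code 1100 → (1.424,2.000)–(1.776,1.000)
cell (1,2): code 1100 → (1.895,3.000)–(1.424,2.000)
cell (1,3): code 1000 → (2.000,3.087)–(1.895,3.000)
cell (2,0): code 0110 → (2.000,0.793)–(3.000,0.405)
cell (2,3): code 1001 → (3.000,3.554)–(2.000,3.087)
cell (3,0): code 0110 → (3.000,0.405)–(4.000,0.807)
cell (3,3): code 1001 → (4.000,3.392)–(3.000,3.554)
cell (4,0): code 0010 → (4.000,0.807)–(4.172,1.000)
cell (4,1): code 0011 → (4.172,1.000)–(4.586,2.000)
cell (4,2): code 0011 → (4.586,2.000)–(4.384,3.000)
cell (4,3): code 0001 → (4.384,3.000)–(4.000,3.392)
total: 12 segments, chained into 1 closed loop(s), length Σ = 9.783644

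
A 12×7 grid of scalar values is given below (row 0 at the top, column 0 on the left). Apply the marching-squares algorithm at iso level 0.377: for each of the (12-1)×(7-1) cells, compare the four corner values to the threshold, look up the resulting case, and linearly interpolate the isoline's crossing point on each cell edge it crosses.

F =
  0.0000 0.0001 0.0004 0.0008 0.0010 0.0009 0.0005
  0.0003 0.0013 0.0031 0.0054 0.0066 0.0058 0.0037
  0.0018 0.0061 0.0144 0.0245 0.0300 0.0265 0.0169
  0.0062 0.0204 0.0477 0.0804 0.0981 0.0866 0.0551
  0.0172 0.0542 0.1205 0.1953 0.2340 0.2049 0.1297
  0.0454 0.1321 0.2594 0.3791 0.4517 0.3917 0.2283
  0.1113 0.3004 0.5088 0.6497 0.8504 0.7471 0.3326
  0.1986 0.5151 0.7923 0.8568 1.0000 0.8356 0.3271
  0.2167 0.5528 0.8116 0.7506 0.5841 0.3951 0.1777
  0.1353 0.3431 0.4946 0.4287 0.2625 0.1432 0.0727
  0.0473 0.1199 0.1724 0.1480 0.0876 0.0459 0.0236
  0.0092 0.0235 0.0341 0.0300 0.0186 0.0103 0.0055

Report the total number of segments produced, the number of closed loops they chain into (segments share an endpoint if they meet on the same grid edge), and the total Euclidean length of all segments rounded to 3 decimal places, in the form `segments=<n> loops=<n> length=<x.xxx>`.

segments=20 loops=1 length=15.548

cell (4,2): code 0100 → (4.989,3.000)–(5.000,2.982)
cell (4,3): code 1100 → (4.657,4.000)–(4.989,3.000)
cell (4,4): code 1100 → (4.921,5.000)–(4.657,4.000)
cell (4,5): code 1000 → (5.000,5.090)–(4.921,5.000)
cell (5,1): code 0100 → (5.472,2.000)–(6.000,1.368)
cell (5,2): code 1110 → (5.000,2.982)–(5.472,2.000)
cell (5,5): code 1001 → (6.000,5.893)–(5.000,5.090)
cell (6,0): code 0100 → (6.357,1.000)–(7.000,0.564)
cell (6,1): code 1110 → (6.000,1.368)–(6.357,1.000)
cell (6,5): code 1001 → (7.000,5.902)–(6.000,5.893)
cell (7,0): code 0110 → (7.000,0.564)–(8.000,0.477)
cell (7,5): code 1001 → (8.000,5.083)–(7.000,5.902)
cell (8,0): code 0010 → (8.000,0.477)–(8.838,1.000)
cell (8,1): code 0111 → (8.838,1.000)–(9.000,1.224)
cell (8,3): code 1011 → (9.000,3.311)–(8.644,4.000)
cell (8,4): code 0011 → (8.644,4.000)–(8.072,5.000)
cell (8,5): code 0001 → (8.072,5.000)–(8.000,5.083)
cell (9,1): code 0010 → (9.000,1.224)–(9.365,2.000)
cell (9,2): code 0011 → (9.365,2.000)–(9.184,3.000)
cell (9,3): code 0001 → (9.184,3.000)–(9.000,3.311)
total: 20 segments, chained into 1 closed loop(s), length Σ = 15.547637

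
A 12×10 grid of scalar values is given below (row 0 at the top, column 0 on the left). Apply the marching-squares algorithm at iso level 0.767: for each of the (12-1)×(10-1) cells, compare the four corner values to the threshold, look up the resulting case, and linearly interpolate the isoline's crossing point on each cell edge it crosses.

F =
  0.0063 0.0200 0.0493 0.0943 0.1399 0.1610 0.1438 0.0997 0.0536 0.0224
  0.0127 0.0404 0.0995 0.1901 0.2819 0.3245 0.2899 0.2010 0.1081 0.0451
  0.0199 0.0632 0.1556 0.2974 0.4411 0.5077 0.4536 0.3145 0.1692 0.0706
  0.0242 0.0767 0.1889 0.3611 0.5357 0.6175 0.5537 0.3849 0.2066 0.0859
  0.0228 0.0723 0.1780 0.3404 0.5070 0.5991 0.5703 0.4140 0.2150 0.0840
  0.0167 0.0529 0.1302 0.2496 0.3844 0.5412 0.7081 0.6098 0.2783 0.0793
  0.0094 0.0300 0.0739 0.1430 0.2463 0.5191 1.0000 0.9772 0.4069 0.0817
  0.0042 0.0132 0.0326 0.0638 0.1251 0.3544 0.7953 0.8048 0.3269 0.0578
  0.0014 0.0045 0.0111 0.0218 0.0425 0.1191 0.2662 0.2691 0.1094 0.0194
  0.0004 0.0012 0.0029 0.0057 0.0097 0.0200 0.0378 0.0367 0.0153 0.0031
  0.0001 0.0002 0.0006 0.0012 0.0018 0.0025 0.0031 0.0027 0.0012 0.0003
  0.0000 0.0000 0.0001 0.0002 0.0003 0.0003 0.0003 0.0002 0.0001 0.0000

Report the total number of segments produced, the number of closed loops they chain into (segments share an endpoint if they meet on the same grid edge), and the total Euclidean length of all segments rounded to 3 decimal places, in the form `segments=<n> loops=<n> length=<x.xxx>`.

segments=8 loops=1 length=5.955

cell (5,5): code 0100 → (5.202,6.000)–(6.000,5.515)
cell (5,6): code 1100 → (5.428,7.000)–(5.202,6.000)
cell (5,7): code 1000 → (6.000,7.369)–(5.428,7.000)
cell (6,5): code 0110 → (6.000,5.515)–(7.000,5.936)
cell (6,7): code 1001 → (7.000,7.079)–(6.000,7.369)
cell (7,5): code 0010 → (7.000,5.936)–(7.053,6.000)
cell (7,6): code 0011 → (7.053,6.000)–(7.071,7.000)
cell (7,7): code 0001 → (7.071,7.000)–(7.000,7.079)
total: 8 segments, chained into 1 closed loop(s), length Σ = 5.955064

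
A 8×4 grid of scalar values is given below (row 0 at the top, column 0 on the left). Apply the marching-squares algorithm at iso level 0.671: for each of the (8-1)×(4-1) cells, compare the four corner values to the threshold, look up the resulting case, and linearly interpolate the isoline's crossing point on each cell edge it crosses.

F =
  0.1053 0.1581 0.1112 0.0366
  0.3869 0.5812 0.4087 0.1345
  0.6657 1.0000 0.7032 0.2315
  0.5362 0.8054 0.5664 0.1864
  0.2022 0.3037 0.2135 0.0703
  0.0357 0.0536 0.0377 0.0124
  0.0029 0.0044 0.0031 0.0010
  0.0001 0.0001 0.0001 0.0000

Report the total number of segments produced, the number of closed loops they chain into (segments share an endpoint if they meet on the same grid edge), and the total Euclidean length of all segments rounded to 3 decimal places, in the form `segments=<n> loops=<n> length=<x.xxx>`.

segments=8 loops=1 length=6.022

cell (1,0): code 0100 → (1.214,1.000)–(2.000,0.016)
cell (1,1): code 1100 → (1.891,2.000)–(1.214,1.000)
cell (1,2): code 1000 → (2.000,2.068)–(1.891,2.000)
cell (2,0): code 0110 → (2.000,0.016)–(3.000,0.501)
cell (2,1): code 1011 → (3.000,1.562)–(2.235,2.000)
cell (2,2): code 0001 → (2.235,2.000)–(2.000,2.068)
cell (3,0): code 0010 → (3.000,0.501)–(3.268,1.000)
cell (3,1): code 0001 → (3.268,1.000)–(3.000,1.562)
total: 8 segments, chained into 1 closed loop(s), length Σ = 6.022254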